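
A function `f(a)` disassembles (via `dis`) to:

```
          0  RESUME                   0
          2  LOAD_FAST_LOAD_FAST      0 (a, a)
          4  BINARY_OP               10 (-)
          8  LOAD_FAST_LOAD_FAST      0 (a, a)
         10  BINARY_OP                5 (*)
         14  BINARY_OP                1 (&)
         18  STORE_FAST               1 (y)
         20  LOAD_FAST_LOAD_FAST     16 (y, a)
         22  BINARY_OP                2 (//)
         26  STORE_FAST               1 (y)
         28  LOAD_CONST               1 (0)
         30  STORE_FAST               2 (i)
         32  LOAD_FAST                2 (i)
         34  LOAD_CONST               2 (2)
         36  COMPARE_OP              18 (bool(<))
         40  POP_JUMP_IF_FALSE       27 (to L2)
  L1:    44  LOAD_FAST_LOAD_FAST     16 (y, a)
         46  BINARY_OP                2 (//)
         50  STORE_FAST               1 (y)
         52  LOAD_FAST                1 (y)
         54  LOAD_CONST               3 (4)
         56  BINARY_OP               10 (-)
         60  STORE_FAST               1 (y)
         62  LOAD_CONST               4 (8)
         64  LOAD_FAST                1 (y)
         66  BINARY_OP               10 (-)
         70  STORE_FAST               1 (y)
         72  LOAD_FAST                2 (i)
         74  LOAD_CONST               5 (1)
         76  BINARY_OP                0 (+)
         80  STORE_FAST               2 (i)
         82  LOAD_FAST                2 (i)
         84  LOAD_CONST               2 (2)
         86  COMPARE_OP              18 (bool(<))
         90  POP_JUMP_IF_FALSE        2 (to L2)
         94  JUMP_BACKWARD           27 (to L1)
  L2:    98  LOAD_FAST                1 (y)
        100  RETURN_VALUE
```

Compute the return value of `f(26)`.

12

LOAD_FAST_LOAD_FAST a,a → push 26,26. Stack: [26, 26]
BINARY_OP - → 26 - 26 = 0. Stack: [0]
LOAD_FAST_LOAD_FAST a,a → push 26,26. Stack: [0, 26, 26]
BINARY_OP * → 26 * 26 = 676. Stack: [0, 676]
BINARY_OP & → 0 & 676 = 0. Stack: [0]
STORE_FAST y → y=0. Stack: []
LOAD_FAST_LOAD_FAST y,a → push 0,26. Stack: [0, 26]
BINARY_OP // → 0 // 26 = 0. Stack: [0]
STORE_FAST y → y=0. Stack: []
LOAD_CONST → push 0. Stack: [0]
STORE_FAST i → i=0. Stack: []
LOAD_FAST i → push 0. Stack: [0]
LOAD_CONST → push 2. Stack: [0, 2]
COMPARE_OP bool(<) → 0 vs 2 = True. Stack: [True]
POP_JUMP_IF_FALSE → pop True; no jump. Stack: []
LOAD_FAST_LOAD_FAST y,a → push 0,26. Stack: [0, 26]
BINARY_OP // → 0 // 26 = 0. Stack: [0]
STORE_FAST y → y=0. Stack: []
LOAD_FAST y → push 0. Stack: [0]
LOAD_CONST → push 4. Stack: [0, 4]
BINARY_OP - → 0 - 4 = -4. Stack: [-4]
STORE_FAST y → y=-4. Stack: []
LOAD_CONST → push 8. Stack: [8]
LOAD_FAST y → push -4. Stack: [8, -4]
BINARY_OP - → 8 - -4 = 12. Stack: [12]
STORE_FAST y → y=12. Stack: []
LOAD_FAST i → push 0. Stack: [0]
LOAD_CONST → push 1. Stack: [0, 1]
BINARY_OP + → 0 + 1 = 1. Stack: [1]
STORE_FAST i → i=1. Stack: []
LOAD_FAST i → push 1. Stack: [1]
LOAD_CONST → push 2. Stack: [1, 2]
COMPARE_OP bool(<) → 1 vs 2 = True. Stack: [True]
POP_JUMP_IF_FALSE → pop True; no jump. Stack: []
LOAD_FAST_LOAD_FAST y,a → push 12,26. Stack: [12, 26]
BINARY_OP // → 12 // 26 = 0. Stack: [0]
STORE_FAST y → y=0. Stack: []
LOAD_FAST y → push 0. Stack: [0]
LOAD_CONST → push 4. Stack: [0, 4]
BINARY_OP - → 0 - 4 = -4. Stack: [-4]
STORE_FAST y → y=-4. Stack: []
LOAD_CONST → push 8. Stack: [8]
LOAD_FAST y → push -4. Stack: [8, -4]
BINARY_OP - → 8 - -4 = 12. Stack: [12]
STORE_FAST y → y=12. Stack: []
LOAD_FAST i → push 1. Stack: [1]
LOAD_CONST → push 1. Stack: [1, 1]
BINARY_OP + → 1 + 1 = 2. Stack: [2]
STORE_FAST i → i=2. Stack: []
LOAD_FAST i → push 2. Stack: [2]
LOAD_CONST → push 2. Stack: [2, 2]
COMPARE_OP bool(<) → 2 vs 2 = False. Stack: [False]
POP_JUMP_IF_FALSE → pop False; jump. Stack: []
LOAD_FAST y → push 12. Stack: [12]
RETURN_VALUE → return 12.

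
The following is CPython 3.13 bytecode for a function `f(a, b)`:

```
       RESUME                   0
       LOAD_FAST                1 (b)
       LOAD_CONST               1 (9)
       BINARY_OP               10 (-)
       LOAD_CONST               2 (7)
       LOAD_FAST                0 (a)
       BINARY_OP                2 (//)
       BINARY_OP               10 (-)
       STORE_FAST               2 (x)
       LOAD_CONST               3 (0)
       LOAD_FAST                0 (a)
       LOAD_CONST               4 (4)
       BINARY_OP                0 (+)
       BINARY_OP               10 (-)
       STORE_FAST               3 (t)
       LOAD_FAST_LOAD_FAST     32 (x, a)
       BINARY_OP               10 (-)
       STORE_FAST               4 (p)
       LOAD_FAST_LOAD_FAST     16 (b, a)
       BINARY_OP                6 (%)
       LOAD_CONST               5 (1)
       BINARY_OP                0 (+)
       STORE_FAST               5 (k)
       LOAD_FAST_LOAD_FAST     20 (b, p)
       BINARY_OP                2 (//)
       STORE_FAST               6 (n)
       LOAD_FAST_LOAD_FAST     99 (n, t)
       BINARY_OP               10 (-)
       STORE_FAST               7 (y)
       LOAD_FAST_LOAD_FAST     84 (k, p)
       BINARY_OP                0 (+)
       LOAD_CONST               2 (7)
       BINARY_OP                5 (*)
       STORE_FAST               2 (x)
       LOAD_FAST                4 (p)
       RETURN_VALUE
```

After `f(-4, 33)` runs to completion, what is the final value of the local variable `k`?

-2

LOAD_FAST b → push 33. Stack: [33]
LOAD_CONST → push 9. Stack: [33, 9]
BINARY_OP - → 33 - 9 = 24. Stack: [24]
LOAD_CONST → push 7. Stack: [24, 7]
LOAD_FAST a → push -4. Stack: [24, 7, -4]
BINARY_OP // → 7 // -4 = -2. Stack: [24, -2]
BINARY_OP - → 24 - -2 = 26. Stack: [26]
STORE_FAST x → x=26. Stack: []
LOAD_CONST → push 0. Stack: [0]
LOAD_FAST a → push -4. Stack: [0, -4]
LOAD_CONST → push 4. Stack: [0, -4, 4]
BINARY_OP + → -4 + 4 = 0. Stack: [0, 0]
BINARY_OP - → 0 - 0 = 0. Stack: [0]
STORE_FAST t → t=0. Stack: []
LOAD_FAST_LOAD_FAST x,a → push 26,-4. Stack: [26, -4]
BINARY_OP - → 26 - -4 = 30. Stack: [30]
STORE_FAST p → p=30. Stack: []
LOAD_FAST_LOAD_FAST b,a → push 33,-4. Stack: [33, -4]
BINARY_OP % → 33 % -4 = -3. Stack: [-3]
LOAD_CONST → push 1. Stack: [-3, 1]
BINARY_OP + → -3 + 1 = -2. Stack: [-2]
STORE_FAST k → k=-2. Stack: []
LOAD_FAST_LOAD_FAST b,p → push 33,30. Stack: [33, 30]
BINARY_OP // → 33 // 30 = 1. Stack: [1]
STORE_FAST n → n=1. Stack: []
LOAD_FAST_LOAD_FAST n,t → push 1,0. Stack: [1, 0]
BINARY_OP - → 1 - 0 = 1. Stack: [1]
STORE_FAST y → y=1. Stack: []
LOAD_FAST_LOAD_FAST k,p → push -2,30. Stack: [-2, 30]
BINARY_OP + → -2 + 30 = 28. Stack: [28]
LOAD_CONST → push 7. Stack: [28, 7]
BINARY_OP * → 28 * 7 = 196. Stack: [196]
STORE_FAST x → x=196. Stack: []
LOAD_FAST p → push 30. Stack: [30]
RETURN_VALUE → return 30.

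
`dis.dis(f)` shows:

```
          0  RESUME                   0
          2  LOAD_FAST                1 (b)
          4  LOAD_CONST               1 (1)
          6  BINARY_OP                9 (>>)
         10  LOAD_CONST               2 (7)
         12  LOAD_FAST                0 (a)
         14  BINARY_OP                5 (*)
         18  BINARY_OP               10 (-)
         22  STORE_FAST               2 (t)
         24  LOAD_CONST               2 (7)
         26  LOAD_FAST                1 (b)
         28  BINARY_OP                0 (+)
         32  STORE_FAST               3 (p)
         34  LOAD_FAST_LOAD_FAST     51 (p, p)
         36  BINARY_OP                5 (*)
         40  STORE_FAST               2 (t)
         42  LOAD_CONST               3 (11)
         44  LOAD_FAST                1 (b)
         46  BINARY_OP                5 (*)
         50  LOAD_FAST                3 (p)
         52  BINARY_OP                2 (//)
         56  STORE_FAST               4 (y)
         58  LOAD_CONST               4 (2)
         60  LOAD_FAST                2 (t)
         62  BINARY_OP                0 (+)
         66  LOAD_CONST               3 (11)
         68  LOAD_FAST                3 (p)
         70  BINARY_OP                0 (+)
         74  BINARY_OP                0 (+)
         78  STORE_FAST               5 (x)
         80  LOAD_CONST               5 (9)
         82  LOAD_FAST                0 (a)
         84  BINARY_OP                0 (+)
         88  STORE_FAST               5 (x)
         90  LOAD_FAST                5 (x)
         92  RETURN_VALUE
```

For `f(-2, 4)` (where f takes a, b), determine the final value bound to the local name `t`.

LOAD_FAST b → push 4. Stack: [4]
LOAD_CONST → push 1. Stack: [4, 1]
BINARY_OP >> → 4 >> 1 = 2. Stack: [2]
LOAD_CONST → push 7. Stack: [2, 7]
LOAD_FAST a → push -2. Stack: [2, 7, -2]
BINARY_OP * → 7 * -2 = -14. Stack: [2, -14]
BINARY_OP - → 2 - -14 = 16. Stack: [16]
STORE_FAST t → t=16. Stack: []
LOAD_CONST → push 7. Stack: [7]
LOAD_FAST b → push 4. Stack: [7, 4]
BINARY_OP + → 7 + 4 = 11. Stack: [11]
STORE_FAST p → p=11. Stack: []
LOAD_FAST_LOAD_FAST p,p → push 11,11. Stack: [11, 11]
BINARY_OP * → 11 * 11 = 121. Stack: [121]
STORE_FAST t → t=121. Stack: []
LOAD_CONST → push 11. Stack: [11]
LOAD_FAST b → push 4. Stack: [11, 4]
BINARY_OP * → 11 * 4 = 44. Stack: [44]
LOAD_FAST p → push 11. Stack: [44, 11]
BINARY_OP // → 44 // 11 = 4. Stack: [4]
STORE_FAST y → y=4. Stack: []
LOAD_CONST → push 2. Stack: [2]
LOAD_FAST t → push 121. Stack: [2, 121]
BINARY_OP + → 2 + 121 = 123. Stack: [123]
LOAD_CONST → push 11. Stack: [123, 11]
LOAD_FAST p → push 11. Stack: [123, 11, 11]
BINARY_OP + → 11 + 11 = 22. Stack: [123, 22]
BINARY_OP + → 123 + 22 = 145. Stack: [145]
STORE_FAST x → x=145. Stack: []
LOAD_CONST → push 9. Stack: [9]
LOAD_FAST a → push -2. Stack: [9, -2]
BINARY_OP + → 9 + -2 = 7. Stack: [7]
STORE_FAST x → x=7. Stack: []
LOAD_FAST x → push 7. Stack: [7]
RETURN_VALUE → return 7.

121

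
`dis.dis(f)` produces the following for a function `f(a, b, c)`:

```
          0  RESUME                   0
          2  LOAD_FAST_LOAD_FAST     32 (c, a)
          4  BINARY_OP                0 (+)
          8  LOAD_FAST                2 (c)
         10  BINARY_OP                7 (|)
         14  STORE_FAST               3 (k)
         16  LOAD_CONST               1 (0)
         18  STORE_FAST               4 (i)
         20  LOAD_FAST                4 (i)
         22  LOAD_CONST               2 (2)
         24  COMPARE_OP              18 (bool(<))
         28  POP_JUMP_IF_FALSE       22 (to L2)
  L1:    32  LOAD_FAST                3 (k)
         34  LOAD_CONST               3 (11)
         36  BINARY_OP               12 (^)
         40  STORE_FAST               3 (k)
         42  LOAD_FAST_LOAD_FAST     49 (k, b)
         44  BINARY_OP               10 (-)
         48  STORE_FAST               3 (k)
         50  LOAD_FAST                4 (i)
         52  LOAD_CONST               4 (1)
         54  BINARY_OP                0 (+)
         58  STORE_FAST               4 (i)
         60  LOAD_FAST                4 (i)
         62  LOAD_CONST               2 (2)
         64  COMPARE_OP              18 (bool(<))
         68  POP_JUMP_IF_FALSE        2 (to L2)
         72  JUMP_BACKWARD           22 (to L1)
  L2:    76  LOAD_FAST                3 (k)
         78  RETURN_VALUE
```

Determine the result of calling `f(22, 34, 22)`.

-10

LOAD_FAST_LOAD_FAST c,a → push 22,22. Stack: [22, 22]
BINARY_OP + → 22 + 22 = 44. Stack: [44]
LOAD_FAST c → push 22. Stack: [44, 22]
BINARY_OP | → 44 | 22 = 62. Stack: [62]
STORE_FAST k → k=62. Stack: []
LOAD_CONST → push 0. Stack: [0]
STORE_FAST i → i=0. Stack: []
LOAD_FAST i → push 0. Stack: [0]
LOAD_CONST → push 2. Stack: [0, 2]
COMPARE_OP bool(<) → 0 vs 2 = True. Stack: [True]
POP_JUMP_IF_FALSE → pop True; no jump. Stack: []
LOAD_FAST k → push 62. Stack: [62]
LOAD_CONST → push 11. Stack: [62, 11]
BINARY_OP ^ → 62 ^ 11 = 53. Stack: [53]
STORE_FAST k → k=53. Stack: []
LOAD_FAST_LOAD_FAST k,b → push 53,34. Stack: [53, 34]
BINARY_OP - → 53 - 34 = 19. Stack: [19]
STORE_FAST k → k=19. Stack: []
LOAD_FAST i → push 0. Stack: [0]
LOAD_CONST → push 1. Stack: [0, 1]
BINARY_OP + → 0 + 1 = 1. Stack: [1]
STORE_FAST i → i=1. Stack: []
LOAD_FAST i → push 1. Stack: [1]
LOAD_CONST → push 2. Stack: [1, 2]
COMPARE_OP bool(<) → 1 vs 2 = True. Stack: [True]
POP_JUMP_IF_FALSE → pop True; no jump. Stack: []
LOAD_FAST k → push 19. Stack: [19]
LOAD_CONST → push 11. Stack: [19, 11]
BINARY_OP ^ → 19 ^ 11 = 24. Stack: [24]
STORE_FAST k → k=24. Stack: []
LOAD_FAST_LOAD_FAST k,b → push 24,34. Stack: [24, 34]
BINARY_OP - → 24 - 34 = -10. Stack: [-10]
STORE_FAST k → k=-10. Stack: []
LOAD_FAST i → push 1. Stack: [1]
LOAD_CONST → push 1. Stack: [1, 1]
BINARY_OP + → 1 + 1 = 2. Stack: [2]
STORE_FAST i → i=2. Stack: []
LOAD_FAST i → push 2. Stack: [2]
LOAD_CONST → push 2. Stack: [2, 2]
COMPARE_OP bool(<) → 2 vs 2 = False. Stack: [False]
POP_JUMP_IF_FALSE → pop False; jump. Stack: []
LOAD_FAST k → push -10. Stack: [-10]
RETURN_VALUE → return -10.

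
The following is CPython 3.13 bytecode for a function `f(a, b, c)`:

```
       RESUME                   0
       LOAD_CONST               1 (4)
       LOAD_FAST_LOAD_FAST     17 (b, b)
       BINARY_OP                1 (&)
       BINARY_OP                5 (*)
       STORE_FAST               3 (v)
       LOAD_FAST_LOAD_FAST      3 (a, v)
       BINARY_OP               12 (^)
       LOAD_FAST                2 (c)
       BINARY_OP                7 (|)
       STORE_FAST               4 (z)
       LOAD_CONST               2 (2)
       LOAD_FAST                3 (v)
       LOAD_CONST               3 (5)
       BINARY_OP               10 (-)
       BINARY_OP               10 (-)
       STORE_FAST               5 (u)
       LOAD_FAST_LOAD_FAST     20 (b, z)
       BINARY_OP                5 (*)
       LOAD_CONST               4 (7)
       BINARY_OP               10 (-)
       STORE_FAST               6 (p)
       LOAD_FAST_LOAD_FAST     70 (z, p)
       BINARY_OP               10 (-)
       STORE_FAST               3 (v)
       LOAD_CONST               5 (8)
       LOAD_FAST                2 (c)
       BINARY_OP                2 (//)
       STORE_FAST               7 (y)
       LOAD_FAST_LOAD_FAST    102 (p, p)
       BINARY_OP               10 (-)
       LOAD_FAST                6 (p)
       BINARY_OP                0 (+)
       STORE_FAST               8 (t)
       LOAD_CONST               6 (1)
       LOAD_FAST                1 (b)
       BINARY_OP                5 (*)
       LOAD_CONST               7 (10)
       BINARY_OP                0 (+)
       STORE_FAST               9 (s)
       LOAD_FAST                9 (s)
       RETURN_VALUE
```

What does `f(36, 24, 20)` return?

34

LOAD_CONST → push 4. Stack: [4]
LOAD_FAST_LOAD_FAST b,b → push 24,24. Stack: [4, 24, 24]
BINARY_OP & → 24 & 24 = 24. Stack: [4, 24]
BINARY_OP * → 4 * 24 = 96. Stack: [96]
STORE_FAST v → v=96. Stack: []
LOAD_FAST_LOAD_FAST a,v → push 36,96. Stack: [36, 96]
BINARY_OP ^ → 36 ^ 96 = 68. Stack: [68]
LOAD_FAST c → push 20. Stack: [68, 20]
BINARY_OP | → 68 | 20 = 84. Stack: [84]
STORE_FAST z → z=84. Stack: []
LOAD_CONST → push 2. Stack: [2]
LOAD_FAST v → push 96. Stack: [2, 96]
LOAD_CONST → push 5. Stack: [2, 96, 5]
BINARY_OP - → 96 - 5 = 91. Stack: [2, 91]
BINARY_OP - → 2 - 91 = -89. Stack: [-89]
STORE_FAST u → u=-89. Stack: []
LOAD_FAST_LOAD_FAST b,z → push 24,84. Stack: [24, 84]
BINARY_OP * → 24 * 84 = 2016. Stack: [2016]
LOAD_CONST → push 7. Stack: [2016, 7]
BINARY_OP - → 2016 - 7 = 2009. Stack: [2009]
STORE_FAST p → p=2009. Stack: []
LOAD_FAST_LOAD_FAST z,p → push 84,2009. Stack: [84, 2009]
BINARY_OP - → 84 - 2009 = -1925. Stack: [-1925]
STORE_FAST v → v=-1925. Stack: []
LOAD_CONST → push 8. Stack: [8]
LOAD_FAST c → push 20. Stack: [8, 20]
BINARY_OP // → 8 // 20 = 0. Stack: [0]
STORE_FAST y → y=0. Stack: []
LOAD_FAST_LOAD_FAST p,p → push 2009,2009. Stack: [2009, 2009]
BINARY_OP - → 2009 - 2009 = 0. Stack: [0]
LOAD_FAST p → push 2009. Stack: [0, 2009]
BINARY_OP + → 0 + 2009 = 2009. Stack: [2009]
STORE_FAST t → t=2009. Stack: []
LOAD_CONST → push 1. Stack: [1]
LOAD_FAST b → push 24. Stack: [1, 24]
BINARY_OP * → 1 * 24 = 24. Stack: [24]
LOAD_CONST → push 10. Stack: [24, 10]
BINARY_OP + → 24 + 10 = 34. Stack: [34]
STORE_FAST s → s=34. Stack: []
LOAD_FAST s → push 34. Stack: [34]
RETURN_VALUE → return 34.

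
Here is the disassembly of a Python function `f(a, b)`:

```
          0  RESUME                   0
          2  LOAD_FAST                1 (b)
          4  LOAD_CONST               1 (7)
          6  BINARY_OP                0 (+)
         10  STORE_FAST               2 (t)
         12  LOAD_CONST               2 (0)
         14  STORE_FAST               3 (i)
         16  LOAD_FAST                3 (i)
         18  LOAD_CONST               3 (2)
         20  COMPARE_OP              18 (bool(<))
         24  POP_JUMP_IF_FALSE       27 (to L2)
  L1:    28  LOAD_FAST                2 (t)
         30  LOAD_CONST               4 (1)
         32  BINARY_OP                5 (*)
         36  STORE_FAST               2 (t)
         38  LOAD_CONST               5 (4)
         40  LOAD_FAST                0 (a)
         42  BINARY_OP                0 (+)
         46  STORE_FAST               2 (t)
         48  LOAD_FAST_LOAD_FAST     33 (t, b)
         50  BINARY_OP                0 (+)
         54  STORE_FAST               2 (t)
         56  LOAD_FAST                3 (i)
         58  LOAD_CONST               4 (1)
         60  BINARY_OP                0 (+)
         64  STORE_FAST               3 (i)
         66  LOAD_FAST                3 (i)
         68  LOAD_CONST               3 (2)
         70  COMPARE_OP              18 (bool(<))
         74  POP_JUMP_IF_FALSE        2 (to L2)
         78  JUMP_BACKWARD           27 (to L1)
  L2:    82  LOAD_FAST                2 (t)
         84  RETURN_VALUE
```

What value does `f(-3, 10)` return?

LOAD_FAST b → push 10. Stack: [10]
LOAD_CONST → push 7. Stack: [10, 7]
BINARY_OP + → 10 + 7 = 17. Stack: [17]
STORE_FAST t → t=17. Stack: []
LOAD_CONST → push 0. Stack: [0]
STORE_FAST i → i=0. Stack: []
LOAD_FAST i → push 0. Stack: [0]
LOAD_CONST → push 2. Stack: [0, 2]
COMPARE_OP bool(<) → 0 vs 2 = True. Stack: [True]
POP_JUMP_IF_FALSE → pop True; no jump. Stack: []
LOAD_FAST t → push 17. Stack: [17]
LOAD_CONST → push 1. Stack: [17, 1]
BINARY_OP * → 17 * 1 = 17. Stack: [17]
STORE_FAST t → t=17. Stack: []
LOAD_CONST → push 4. Stack: [4]
LOAD_FAST a → push -3. Stack: [4, -3]
BINARY_OP + → 4 + -3 = 1. Stack: [1]
STORE_FAST t → t=1. Stack: []
LOAD_FAST_LOAD_FAST t,b → push 1,10. Stack: [1, 10]
BINARY_OP + → 1 + 10 = 11. Stack: [11]
STORE_FAST t → t=11. Stack: []
LOAD_FAST i → push 0. Stack: [0]
LOAD_CONST → push 1. Stack: [0, 1]
BINARY_OP + → 0 + 1 = 1. Stack: [1]
STORE_FAST i → i=1. Stack: []
LOAD_FAST i → push 1. Stack: [1]
LOAD_CONST → push 2. Stack: [1, 2]
COMPARE_OP bool(<) → 1 vs 2 = True. Stack: [True]
POP_JUMP_IF_FALSE → pop True; no jump. Stack: []
LOAD_FAST t → push 11. Stack: [11]
LOAD_CONST → push 1. Stack: [11, 1]
BINARY_OP * → 11 * 1 = 11. Stack: [11]
STORE_FAST t → t=11. Stack: []
LOAD_CONST → push 4. Stack: [4]
LOAD_FAST a → push -3. Stack: [4, -3]
BINARY_OP + → 4 + -3 = 1. Stack: [1]
STORE_FAST t → t=1. Stack: []
LOAD_FAST_LOAD_FAST t,b → push 1,10. Stack: [1, 10]
BINARY_OP + → 1 + 10 = 11. Stack: [11]
STORE_FAST t → t=11. Stack: []
LOAD_FAST i → push 1. Stack: [1]
LOAD_CONST → push 1. Stack: [1, 1]
BINARY_OP + → 1 + 1 = 2. Stack: [2]
STORE_FAST i → i=2. Stack: []
LOAD_FAST i → push 2. Stack: [2]
LOAD_CONST → push 2. Stack: [2, 2]
COMPARE_OP bool(<) → 2 vs 2 = False. Stack: [False]
POP_JUMP_IF_FALSE → pop False; jump. Stack: []
LOAD_FAST t → push 11. Stack: [11]
RETURN_VALUE → return 11.

11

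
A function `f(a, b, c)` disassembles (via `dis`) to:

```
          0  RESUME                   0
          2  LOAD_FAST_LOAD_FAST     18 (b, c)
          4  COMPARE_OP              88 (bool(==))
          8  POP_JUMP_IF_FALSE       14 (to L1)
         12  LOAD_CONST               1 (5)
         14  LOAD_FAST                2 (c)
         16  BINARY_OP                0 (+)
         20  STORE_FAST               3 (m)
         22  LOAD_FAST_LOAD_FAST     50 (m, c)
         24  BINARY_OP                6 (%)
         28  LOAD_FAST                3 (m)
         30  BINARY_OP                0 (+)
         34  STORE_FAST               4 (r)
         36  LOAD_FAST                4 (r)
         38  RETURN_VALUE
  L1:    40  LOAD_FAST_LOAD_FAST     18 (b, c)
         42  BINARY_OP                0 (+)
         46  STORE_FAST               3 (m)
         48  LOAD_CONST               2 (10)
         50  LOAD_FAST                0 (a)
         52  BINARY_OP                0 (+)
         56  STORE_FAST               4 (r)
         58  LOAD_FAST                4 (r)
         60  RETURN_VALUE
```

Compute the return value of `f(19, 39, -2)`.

LOAD_FAST_LOAD_FAST b,c → push 39,-2. Stack: [39, -2]
COMPARE_OP bool(==) → 39 vs -2 = False. Stack: [False]
POP_JUMP_IF_FALSE → pop False; jump. Stack: []
LOAD_FAST_LOAD_FAST b,c → push 39,-2. Stack: [39, -2]
BINARY_OP + → 39 + -2 = 37. Stack: [37]
STORE_FAST m → m=37. Stack: []
LOAD_CONST → push 10. Stack: [10]
LOAD_FAST a → push 19. Stack: [10, 19]
BINARY_OP + → 10 + 19 = 29. Stack: [29]
STORE_FAST r → r=29. Stack: []
LOAD_FAST r → push 29. Stack: [29]
RETURN_VALUE → return 29.

29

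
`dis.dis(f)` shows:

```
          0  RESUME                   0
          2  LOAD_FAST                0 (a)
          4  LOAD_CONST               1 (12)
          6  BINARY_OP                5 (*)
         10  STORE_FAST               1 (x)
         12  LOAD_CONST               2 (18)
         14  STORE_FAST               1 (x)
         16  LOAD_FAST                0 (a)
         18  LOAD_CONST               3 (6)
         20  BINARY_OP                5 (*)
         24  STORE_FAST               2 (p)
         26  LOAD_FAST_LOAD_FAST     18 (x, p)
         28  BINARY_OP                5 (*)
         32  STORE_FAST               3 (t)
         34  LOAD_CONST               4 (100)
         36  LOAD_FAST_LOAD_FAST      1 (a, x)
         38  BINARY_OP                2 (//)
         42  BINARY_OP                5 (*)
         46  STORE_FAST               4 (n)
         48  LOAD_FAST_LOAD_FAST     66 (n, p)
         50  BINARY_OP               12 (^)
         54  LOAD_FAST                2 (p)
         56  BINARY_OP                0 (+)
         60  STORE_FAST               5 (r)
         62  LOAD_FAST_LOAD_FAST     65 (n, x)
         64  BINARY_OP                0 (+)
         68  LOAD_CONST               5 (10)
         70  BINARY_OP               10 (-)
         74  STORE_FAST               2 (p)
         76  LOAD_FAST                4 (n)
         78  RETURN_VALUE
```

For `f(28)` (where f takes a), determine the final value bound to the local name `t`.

LOAD_FAST a → push 28. Stack: [28]
LOAD_CONST → push 12. Stack: [28, 12]
BINARY_OP * → 28 * 12 = 336. Stack: [336]
STORE_FAST x → x=336. Stack: []
LOAD_CONST → push 18. Stack: [18]
STORE_FAST x → x=18. Stack: []
LOAD_FAST a → push 28. Stack: [28]
LOAD_CONST → push 6. Stack: [28, 6]
BINARY_OP * → 28 * 6 = 168. Stack: [168]
STORE_FAST p → p=168. Stack: []
LOAD_FAST_LOAD_FAST x,p → push 18,168. Stack: [18, 168]
BINARY_OP * → 18 * 168 = 3024. Stack: [3024]
STORE_FAST t → t=3024. Stack: []
LOAD_CONST → push 100. Stack: [100]
LOAD_FAST_LOAD_FAST a,x → push 28,18. Stack: [100, 28, 18]
BINARY_OP // → 28 // 18 = 1. Stack: [100, 1]
BINARY_OP * → 100 * 1 = 100. Stack: [100]
STORE_FAST n → n=100. Stack: []
LOAD_FAST_LOAD_FAST n,p → push 100,168. Stack: [100, 168]
BINARY_OP ^ → 100 ^ 168 = 204. Stack: [204]
LOAD_FAST p → push 168. Stack: [204, 168]
BINARY_OP + → 204 + 168 = 372. Stack: [372]
STORE_FAST r → r=372. Stack: []
LOAD_FAST_LOAD_FAST n,x → push 100,18. Stack: [100, 18]
BINARY_OP + → 100 + 18 = 118. Stack: [118]
LOAD_CONST → push 10. Stack: [118, 10]
BINARY_OP - → 118 - 10 = 108. Stack: [108]
STORE_FAST p → p=108. Stack: []
LOAD_FAST n → push 100. Stack: [100]
RETURN_VALUE → return 100.

3024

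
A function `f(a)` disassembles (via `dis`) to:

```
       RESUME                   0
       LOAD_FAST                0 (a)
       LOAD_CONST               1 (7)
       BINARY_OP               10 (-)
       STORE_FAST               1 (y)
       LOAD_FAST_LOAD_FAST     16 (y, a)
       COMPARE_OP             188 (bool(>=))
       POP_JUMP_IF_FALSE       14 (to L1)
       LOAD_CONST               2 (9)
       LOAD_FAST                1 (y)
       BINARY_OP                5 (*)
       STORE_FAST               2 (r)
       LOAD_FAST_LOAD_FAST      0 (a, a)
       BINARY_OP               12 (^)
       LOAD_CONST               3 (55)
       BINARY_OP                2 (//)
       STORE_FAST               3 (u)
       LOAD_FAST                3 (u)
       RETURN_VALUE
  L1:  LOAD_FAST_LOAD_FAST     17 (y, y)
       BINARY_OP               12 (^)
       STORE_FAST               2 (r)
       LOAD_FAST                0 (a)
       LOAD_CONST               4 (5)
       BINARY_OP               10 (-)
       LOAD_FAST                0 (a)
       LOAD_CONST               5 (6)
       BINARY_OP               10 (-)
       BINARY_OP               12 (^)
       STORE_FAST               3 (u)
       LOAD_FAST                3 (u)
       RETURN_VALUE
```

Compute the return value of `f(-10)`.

1

LOAD_FAST a → push -10. Stack: [-10]
LOAD_CONST → push 7. Stack: [-10, 7]
BINARY_OP - → -10 - 7 = -17. Stack: [-17]
STORE_FAST y → y=-17. Stack: []
LOAD_FAST_LOAD_FAST y,a → push -17,-10. Stack: [-17, -10]
COMPARE_OP bool(>=) → -17 vs -10 = False. Stack: [False]
POP_JUMP_IF_FALSE → pop False; jump. Stack: []
LOAD_FAST_LOAD_FAST y,y → push -17,-17. Stack: [-17, -17]
BINARY_OP ^ → -17 ^ -17 = 0. Stack: [0]
STORE_FAST r → r=0. Stack: []
LOAD_FAST a → push -10. Stack: [-10]
LOAD_CONST → push 5. Stack: [-10, 5]
BINARY_OP - → -10 - 5 = -15. Stack: [-15]
LOAD_FAST a → push -10. Stack: [-15, -10]
LOAD_CONST → push 6. Stack: [-15, -10, 6]
BINARY_OP - → -10 - 6 = -16. Stack: [-15, -16]
BINARY_OP ^ → -15 ^ -16 = 1. Stack: [1]
STORE_FAST u → u=1. Stack: []
LOAD_FAST u → push 1. Stack: [1]
RETURN_VALUE → return 1.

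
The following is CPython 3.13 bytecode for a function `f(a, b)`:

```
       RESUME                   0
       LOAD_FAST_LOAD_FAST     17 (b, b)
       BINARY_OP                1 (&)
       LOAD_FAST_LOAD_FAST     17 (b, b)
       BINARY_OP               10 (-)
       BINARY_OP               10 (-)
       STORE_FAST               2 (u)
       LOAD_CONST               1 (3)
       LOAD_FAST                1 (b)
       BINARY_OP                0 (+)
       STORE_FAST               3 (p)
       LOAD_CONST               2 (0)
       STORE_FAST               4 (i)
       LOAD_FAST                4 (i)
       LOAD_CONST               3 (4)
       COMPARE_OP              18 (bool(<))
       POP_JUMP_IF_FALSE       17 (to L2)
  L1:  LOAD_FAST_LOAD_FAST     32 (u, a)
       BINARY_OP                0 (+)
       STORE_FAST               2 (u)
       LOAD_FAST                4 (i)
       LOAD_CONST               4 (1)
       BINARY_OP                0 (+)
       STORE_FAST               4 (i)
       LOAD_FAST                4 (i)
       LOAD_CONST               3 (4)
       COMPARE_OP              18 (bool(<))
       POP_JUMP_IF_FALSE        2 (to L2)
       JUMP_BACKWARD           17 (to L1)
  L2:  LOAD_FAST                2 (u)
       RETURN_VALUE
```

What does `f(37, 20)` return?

LOAD_FAST_LOAD_FAST b,b → push 20,20. Stack: [20, 20]
BINARY_OP & → 20 & 20 = 20. Stack: [20]
LOAD_FAST_LOAD_FAST b,b → push 20,20. Stack: [20, 20, 20]
BINARY_OP - → 20 - 20 = 0. Stack: [20, 0]
BINARY_OP - → 20 - 0 = 20. Stack: [20]
STORE_FAST u → u=20. Stack: []
LOAD_CONST → push 3. Stack: [3]
LOAD_FAST b → push 20. Stack: [3, 20]
BINARY_OP + → 3 + 20 = 23. Stack: [23]
STORE_FAST p → p=23. Stack: []
LOAD_CONST → push 0. Stack: [0]
STORE_FAST i → i=0. Stack: []
LOAD_FAST i → push 0. Stack: [0]
LOAD_CONST → push 4. Stack: [0, 4]
COMPARE_OP bool(<) → 0 vs 4 = True. Stack: [True]
POP_JUMP_IF_FALSE → pop True; no jump. Stack: []
LOAD_FAST_LOAD_FAST u,a → push 20,37. Stack: [20, 37]
BINARY_OP + → 20 + 37 = 57. Stack: [57]
STORE_FAST u → u=57. Stack: []
LOAD_FAST i → push 0. Stack: [0]
LOAD_CONST → push 1. Stack: [0, 1]
BINARY_OP + → 0 + 1 = 1. Stack: [1]
STORE_FAST i → i=1. Stack: []
LOAD_FAST i → push 1. Stack: [1]
LOAD_CONST → push 4. Stack: [1, 4]
COMPARE_OP bool(<) → 1 vs 4 = True. Stack: [True]
POP_JUMP_IF_FALSE → pop True; no jump. Stack: []
LOAD_FAST_LOAD_FAST u,a → push 57,37. Stack: [57, 37]
BINARY_OP + → 57 + 37 = 94. Stack: [94]
STORE_FAST u → u=94. Stack: []
LOAD_FAST i → push 1. Stack: [1]
LOAD_CONST → push 1. Stack: [1, 1]
BINARY_OP + → 1 + 1 = 2. Stack: [2]
STORE_FAST i → i=2. Stack: []
LOAD_FAST i → push 2. Stack: [2]
LOAD_CONST → push 4. Stack: [2, 4]
COMPARE_OP bool(<) → 2 vs 4 = True. Stack: [True]
POP_JUMP_IF_FALSE → pop True; no jump. Stack: []
LOAD_FAST_LOAD_FAST u,a → push 94,37. Stack: [94, 37]
BINARY_OP + → 94 + 37 = 131. Stack: [131]
STORE_FAST u → u=131. Stack: []
LOAD_FAST i → push 2. Stack: [2]
LOAD_CONST → push 1. Stack: [2, 1]
BINARY_OP + → 2 + 1 = 3. Stack: [3]
STORE_FAST i → i=3. Stack: []
LOAD_FAST i → push 3. Stack: [3]
LOAD_CONST → push 4. Stack: [3, 4]
COMPARE_OP bool(<) → 3 vs 4 = True. Stack: [True]
POP_JUMP_IF_FALSE → pop True; no jump. Stack: []
LOAD_FAST_LOAD_FAST u,a → push 131,37. Stack: [131, 37]
BINARY_OP + → 131 + 37 = 168. Stack: [168]
STORE_FAST u → u=168. Stack: []
LOAD_FAST i → push 3. Stack: [3]
LOAD_CONST → push 1. Stack: [3, 1]
BINARY_OP + → 3 + 1 = 4. Stack: [4]
STORE_FAST i → i=4. Stack: []
LOAD_FAST i → push 4. Stack: [4]
LOAD_CONST → push 4. Stack: [4, 4]
COMPARE_OP bool(<) → 4 vs 4 = False. Stack: [False]
POP_JUMP_IF_FALSE → pop False; jump. Stack: []
LOAD_FAST u → push 168. Stack: [168]
RETURN_VALUE → return 168.

168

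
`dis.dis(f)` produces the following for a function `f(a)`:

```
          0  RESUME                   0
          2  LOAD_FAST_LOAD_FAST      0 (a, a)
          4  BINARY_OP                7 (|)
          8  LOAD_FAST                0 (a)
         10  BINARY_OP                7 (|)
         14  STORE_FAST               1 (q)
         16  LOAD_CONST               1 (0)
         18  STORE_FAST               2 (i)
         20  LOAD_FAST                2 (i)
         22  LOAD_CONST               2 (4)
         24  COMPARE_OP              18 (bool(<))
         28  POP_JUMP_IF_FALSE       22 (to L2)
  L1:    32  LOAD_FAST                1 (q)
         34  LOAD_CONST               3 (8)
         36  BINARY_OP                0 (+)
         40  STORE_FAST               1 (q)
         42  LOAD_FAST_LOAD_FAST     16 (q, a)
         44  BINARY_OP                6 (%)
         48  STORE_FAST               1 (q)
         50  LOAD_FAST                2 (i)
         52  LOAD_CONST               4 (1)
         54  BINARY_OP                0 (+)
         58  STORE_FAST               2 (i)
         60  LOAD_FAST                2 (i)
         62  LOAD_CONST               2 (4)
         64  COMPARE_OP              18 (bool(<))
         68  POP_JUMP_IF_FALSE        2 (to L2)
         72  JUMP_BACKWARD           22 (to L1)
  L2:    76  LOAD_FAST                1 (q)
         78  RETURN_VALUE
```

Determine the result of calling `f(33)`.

LOAD_FAST_LOAD_FAST a,a → push 33,33
BINARY_OP | → 33 | 33 = 33
LOAD_FAST a → push 33
BINARY_OP | → 33 | 33 = 33
STORE_FAST q → q=33
LOAD_CONST → push 0
STORE_FAST i → i=0
LOAD_FAST i → push 0
LOAD_CONST → push 4
COMPARE_OP bool(<) → 0 vs 4 = True
POP_JUMP_IF_FALSE → pop True; no jump
LOAD_FAST q → push 33
LOAD_CONST → push 8
BINARY_OP + → 33 + 8 = 41
STORE_FAST q → q=41
LOAD_FAST_LOAD_FAST q,a → push 41,33
BINARY_OP % → 41 % 33 = 8
STORE_FAST q → q=8
LOAD_FAST i → push 0
LOAD_CONST → push 1
BINARY_OP + → 0 + 1 = 1
STORE_FAST i → i=1
LOAD_FAST i → push 1
LOAD_CONST → push 4
COMPARE_OP bool(<) → 1 vs 4 = True
POP_JUMP_IF_FALSE → pop True; no jump
LOAD_FAST q → push 8
LOAD_CONST → push 8
BINARY_OP + → 8 + 8 = 16
STORE_FAST q → q=16
LOAD_FAST_LOAD_FAST q,a → push 16,33
BINARY_OP % → 16 % 33 = 16
STORE_FAST q → q=16
LOAD_FAST i → push 1
LOAD_CONST → push 1
BINARY_OP + → 1 + 1 = 2
STORE_FAST i → i=2
LOAD_FAST i → push 2
LOAD_CONST → push 4
COMPARE_OP bool(<) → 2 vs 4 = True
POP_JUMP_IF_FALSE → pop True; no jump
LOAD_FAST q → push 16
LOAD_CONST → push 8
BINARY_OP + → 16 + 8 = 24
STORE_FAST q → q=24
LOAD_FAST_LOAD_FAST q,a → push 24,33
BINARY_OP % → 24 % 33 = 24
STORE_FAST q → q=24
LOAD_FAST i → push 2
LOAD_CONST → push 1
BINARY_OP + → 2 + 1 = 3
STORE_FAST i → i=3
LOAD_FAST i → push 3
LOAD_CONST → push 4
COMPARE_OP bool(<) → 3 vs 4 = True
POP_JUMP_IF_FALSE → pop True; no jump
LOAD_FAST q → push 24
LOAD_CONST → push 8
BINARY_OP + → 24 + 8 = 32
STORE_FAST q → q=32
LOAD_FAST_LOAD_FAST q,a → push 32,33
BINARY_OP % → 32 % 33 = 32
STORE_FAST q → q=32
LOAD_FAST i → push 3
LOAD_CONST → push 1
BINARY_OP + → 3 + 1 = 4
STORE_FAST i → i=4
LOAD_FAST i → push 4
LOAD_CONST → push 4
COMPARE_OP bool(<) → 4 vs 4 = False
POP_JUMP_IF_FALSE → pop False; jump
LOAD_FAST q → push 32
RETURN_VALUE → return 32.

32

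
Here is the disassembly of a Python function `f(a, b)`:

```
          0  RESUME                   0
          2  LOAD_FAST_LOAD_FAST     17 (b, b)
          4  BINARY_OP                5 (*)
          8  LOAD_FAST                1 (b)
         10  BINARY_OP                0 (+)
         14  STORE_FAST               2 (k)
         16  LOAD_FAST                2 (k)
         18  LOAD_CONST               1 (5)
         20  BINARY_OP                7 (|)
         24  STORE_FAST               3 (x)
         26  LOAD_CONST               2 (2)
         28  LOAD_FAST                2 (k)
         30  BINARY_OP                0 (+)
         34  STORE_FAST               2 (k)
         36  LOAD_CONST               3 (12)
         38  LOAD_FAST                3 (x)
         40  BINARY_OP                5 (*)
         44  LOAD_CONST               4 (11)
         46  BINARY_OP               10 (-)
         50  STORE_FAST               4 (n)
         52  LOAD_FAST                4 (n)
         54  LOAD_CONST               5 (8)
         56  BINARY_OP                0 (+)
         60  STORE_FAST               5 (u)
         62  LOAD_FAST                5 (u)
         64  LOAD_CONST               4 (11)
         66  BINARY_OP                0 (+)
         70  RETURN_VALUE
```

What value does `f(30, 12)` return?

LOAD_FAST_LOAD_FAST b,b → push 12,12. Stack: [12, 12]
BINARY_OP * → 12 * 12 = 144. Stack: [144]
LOAD_FAST b → push 12. Stack: [144, 12]
BINARY_OP + → 144 + 12 = 156. Stack: [156]
STORE_FAST k → k=156. Stack: []
LOAD_FAST k → push 156. Stack: [156]
LOAD_CONST → push 5. Stack: [156, 5]
BINARY_OP | → 156 | 5 = 157. Stack: [157]
STORE_FAST x → x=157. Stack: []
LOAD_CONST → push 2. Stack: [2]
LOAD_FAST k → push 156. Stack: [2, 156]
BINARY_OP + → 2 + 156 = 158. Stack: [158]
STORE_FAST k → k=158. Stack: []
LOAD_CONST → push 12. Stack: [12]
LOAD_FAST x → push 157. Stack: [12, 157]
BINARY_OP * → 12 * 157 = 1884. Stack: [1884]
LOAD_CONST → push 11. Stack: [1884, 11]
BINARY_OP - → 1884 - 11 = 1873. Stack: [1873]
STORE_FAST n → n=1873. Stack: []
LOAD_FAST n → push 1873. Stack: [1873]
LOAD_CONST → push 8. Stack: [1873, 8]
BINARY_OP + → 1873 + 8 = 1881. Stack: [1881]
STORE_FAST u → u=1881. Stack: []
LOAD_FAST u → push 1881. Stack: [1881]
LOAD_CONST → push 11. Stack: [1881, 11]
BINARY_OP + → 1881 + 11 = 1892. Stack: [1892]
RETURN_VALUE → return 1892.

1892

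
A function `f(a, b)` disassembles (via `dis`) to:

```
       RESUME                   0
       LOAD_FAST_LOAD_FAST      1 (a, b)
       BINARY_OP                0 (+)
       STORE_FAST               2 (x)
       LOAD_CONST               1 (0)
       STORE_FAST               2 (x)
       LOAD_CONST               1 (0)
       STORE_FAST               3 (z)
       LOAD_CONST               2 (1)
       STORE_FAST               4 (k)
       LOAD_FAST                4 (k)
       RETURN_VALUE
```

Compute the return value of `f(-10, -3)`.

LOAD_FAST_LOAD_FAST a,b → push -10,-3. Stack: [-10, -3]
BINARY_OP + → -10 + -3 = -13. Stack: [-13]
STORE_FAST x → x=-13. Stack: []
LOAD_CONST → push 0. Stack: [0]
STORE_FAST x → x=0. Stack: []
LOAD_CONST → push 0. Stack: [0]
STORE_FAST z → z=0. Stack: []
LOAD_CONST → push 1. Stack: [1]
STORE_FAST k → k=1. Stack: []
LOAD_FAST k → push 1. Stack: [1]
RETURN_VALUE → return 1.

1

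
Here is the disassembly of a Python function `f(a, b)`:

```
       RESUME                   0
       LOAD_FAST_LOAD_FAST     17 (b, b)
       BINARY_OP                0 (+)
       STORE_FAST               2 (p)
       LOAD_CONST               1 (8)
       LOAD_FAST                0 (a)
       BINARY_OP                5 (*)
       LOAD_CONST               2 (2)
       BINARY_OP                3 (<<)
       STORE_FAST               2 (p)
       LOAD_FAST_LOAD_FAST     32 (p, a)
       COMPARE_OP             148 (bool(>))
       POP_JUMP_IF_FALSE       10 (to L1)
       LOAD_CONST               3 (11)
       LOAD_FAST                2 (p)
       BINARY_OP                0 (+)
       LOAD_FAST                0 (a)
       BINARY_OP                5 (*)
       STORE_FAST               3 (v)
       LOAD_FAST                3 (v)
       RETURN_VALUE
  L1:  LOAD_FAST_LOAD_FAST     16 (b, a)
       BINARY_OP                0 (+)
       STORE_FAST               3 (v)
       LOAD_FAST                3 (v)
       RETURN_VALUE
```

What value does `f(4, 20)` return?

556

LOAD_FAST_LOAD_FAST b,b → push 20,20. Stack: [20, 20]
BINARY_OP + → 20 + 20 = 40. Stack: [40]
STORE_FAST p → p=40. Stack: []
LOAD_CONST → push 8. Stack: [8]
LOAD_FAST a → push 4. Stack: [8, 4]
BINARY_OP * → 8 * 4 = 32. Stack: [32]
LOAD_CONST → push 2. Stack: [32, 2]
BINARY_OP << → 32 << 2 = 128. Stack: [128]
STORE_FAST p → p=128. Stack: []
LOAD_FAST_LOAD_FAST p,a → push 128,4. Stack: [128, 4]
COMPARE_OP bool(>) → 128 vs 4 = True. Stack: [True]
POP_JUMP_IF_FALSE → pop True; no jump. Stack: []
LOAD_CONST → push 11. Stack: [11]
LOAD_FAST p → push 128. Stack: [11, 128]
BINARY_OP + → 11 + 128 = 139. Stack: [139]
LOAD_FAST a → push 4. Stack: [139, 4]
BINARY_OP * → 139 * 4 = 556. Stack: [556]
STORE_FAST v → v=556. Stack: []
LOAD_FAST v → push 556. Stack: [556]
RETURN_VALUE → return 556.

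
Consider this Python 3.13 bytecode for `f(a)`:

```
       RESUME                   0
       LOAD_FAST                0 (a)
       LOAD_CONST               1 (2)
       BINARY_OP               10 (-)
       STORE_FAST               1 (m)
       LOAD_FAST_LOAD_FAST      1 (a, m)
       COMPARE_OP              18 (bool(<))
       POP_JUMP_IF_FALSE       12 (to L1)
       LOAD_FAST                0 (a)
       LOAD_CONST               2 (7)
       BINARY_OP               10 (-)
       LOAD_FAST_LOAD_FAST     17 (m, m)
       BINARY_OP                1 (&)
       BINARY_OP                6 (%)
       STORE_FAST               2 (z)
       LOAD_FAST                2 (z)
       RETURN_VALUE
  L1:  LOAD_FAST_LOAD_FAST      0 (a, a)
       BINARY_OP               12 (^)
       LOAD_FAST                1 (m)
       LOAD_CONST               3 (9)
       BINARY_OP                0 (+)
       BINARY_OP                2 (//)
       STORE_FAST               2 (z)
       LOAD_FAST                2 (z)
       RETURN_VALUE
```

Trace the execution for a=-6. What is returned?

0

LOAD_FAST a → push -6. Stack: [-6]
LOAD_CONST → push 2. Stack: [-6, 2]
BINARY_OP - → -6 - 2 = -8. Stack: [-8]
STORE_FAST m → m=-8. Stack: []
LOAD_FAST_LOAD_FAST a,m → push -6,-8. Stack: [-6, -8]
COMPARE_OP bool(<) → -6 vs -8 = False. Stack: [False]
POP_JUMP_IF_FALSE → pop False; jump. Stack: []
LOAD_FAST_LOAD_FAST a,a → push -6,-6. Stack: [-6, -6]
BINARY_OP ^ → -6 ^ -6 = 0. Stack: [0]
LOAD_FAST m → push -8. Stack: [0, -8]
LOAD_CONST → push 9. Stack: [0, -8, 9]
BINARY_OP + → -8 + 9 = 1. Stack: [0, 1]
BINARY_OP // → 0 // 1 = 0. Stack: [0]
STORE_FAST z → z=0. Stack: []
LOAD_FAST z → push 0. Stack: [0]
RETURN_VALUE → return 0.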